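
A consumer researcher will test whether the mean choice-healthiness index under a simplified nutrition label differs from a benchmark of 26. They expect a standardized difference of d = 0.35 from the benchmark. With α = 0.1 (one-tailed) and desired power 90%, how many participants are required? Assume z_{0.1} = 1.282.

For a one-sample test: n = ((z_{α} + z_β) / d)².
z_{α} + z_β = 1.282 + 1.282 = 2.564.
n = (2.564 / 0.35)² = 7.326² = 53.67.
Round up.

n = 54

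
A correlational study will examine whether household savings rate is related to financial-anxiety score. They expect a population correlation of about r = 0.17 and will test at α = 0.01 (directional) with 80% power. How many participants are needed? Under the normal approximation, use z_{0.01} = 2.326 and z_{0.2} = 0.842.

Fisher's z: C = ½·ln((1+r)/(1−r)) = ½·ln(1.4096) = 0.1717.
n = ((z_{α} + z_β)/C)² + 3.
(2.326 + 0.842) / 0.1717 = 3.168 / 0.1717 = 18.451.
n = 18.451² + 3 = 340.43 + 3 = 343.4.
Round up.

n = 344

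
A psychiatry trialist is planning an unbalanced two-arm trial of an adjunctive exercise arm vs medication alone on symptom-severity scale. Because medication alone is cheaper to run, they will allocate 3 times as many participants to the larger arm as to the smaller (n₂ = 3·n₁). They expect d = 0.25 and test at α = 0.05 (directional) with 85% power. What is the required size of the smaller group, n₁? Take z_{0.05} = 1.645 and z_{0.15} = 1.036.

n₁ = 154

With allocation ratio k = n₂/n₁ = 3, Var(x̄₁−x̄₂) = σ²(1/n₁ + 1/(k·n₁)) = σ²·(k+1)/(k·n₁).
So n₁ = (1 + 1/k)·((z_{α} + z_β)/d)² = 1.333 × (2.681/0.25)².
n₁ = 1.333 × 115.00 = 153.3.
Round up: n₁ = 154, giving n₂ = 3 × 154 = 462.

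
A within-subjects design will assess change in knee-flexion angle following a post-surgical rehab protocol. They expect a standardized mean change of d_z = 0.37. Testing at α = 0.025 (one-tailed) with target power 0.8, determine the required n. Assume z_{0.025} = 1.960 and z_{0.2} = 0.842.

n = 58 pairs

For a paired (one-sample on differences) test: n = ((z_{α} + z_β) / d)².
z_{α} + z_β = 1.960 + 0.842 = 2.802.
n = (2.802 / 0.37)² = 7.573² = 57.35.
Round up.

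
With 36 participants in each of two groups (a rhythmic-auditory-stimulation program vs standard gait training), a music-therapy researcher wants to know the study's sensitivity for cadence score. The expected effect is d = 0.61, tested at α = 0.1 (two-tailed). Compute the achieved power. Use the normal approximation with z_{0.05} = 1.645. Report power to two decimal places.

For two equal groups, power = Φ(d·√(n/2) − z_{α/2}).
d·√(n/2) = 0.61 × √(36/2) = 0.61 × 4.243 = 2.588.
z_β = 2.588 − 1.645 = 0.943.
Power = Φ(0.943) = 0.827.

power ≈ 0.83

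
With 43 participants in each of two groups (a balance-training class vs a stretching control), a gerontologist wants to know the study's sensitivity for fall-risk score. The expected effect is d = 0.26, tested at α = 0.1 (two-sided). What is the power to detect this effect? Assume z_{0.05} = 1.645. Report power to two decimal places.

For two equal groups, power = Φ(d·√(n/2) − z_{α/2}).
d·√(n/2) = 0.26 × √(43/2) = 0.26 × 4.637 = 1.206.
z_β = 1.206 − 1.645 = -0.439.
Power = Φ(-0.439) = 0.330.

power ≈ 0.33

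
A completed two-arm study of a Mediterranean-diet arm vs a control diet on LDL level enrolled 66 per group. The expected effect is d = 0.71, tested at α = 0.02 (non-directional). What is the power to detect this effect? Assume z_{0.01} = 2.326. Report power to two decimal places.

For two equal groups, power = Φ(d·√(n/2) − z_{α/2}).
d·√(n/2) = 0.71 × √(66/2) = 0.71 × 5.745 = 4.079.
z_β = 4.079 − 2.326 = 1.753.
Power = Φ(1.753) = 0.960.

power ≈ 0.96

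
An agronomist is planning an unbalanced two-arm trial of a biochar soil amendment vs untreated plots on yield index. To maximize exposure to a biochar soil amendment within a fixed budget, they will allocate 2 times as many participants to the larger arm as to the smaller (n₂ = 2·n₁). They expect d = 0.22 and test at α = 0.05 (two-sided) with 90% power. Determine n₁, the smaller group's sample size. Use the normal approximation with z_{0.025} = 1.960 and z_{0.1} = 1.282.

With allocation ratio k = n₂/n₁ = 2, Var(x̄₁−x̄₂) = σ²(1/n₁ + 1/(k·n₁)) = σ²·(k+1)/(k·n₁).
So n₁ = (1 + 1/k)·((z_{α/2} + z_β)/d)² = 1.500 × (3.242/0.22)².
n₁ = 1.500 × 217.16 = 325.7.
Round up: n₁ = 326, giving n₂ = 2 × 326 = 652.

n₁ = 326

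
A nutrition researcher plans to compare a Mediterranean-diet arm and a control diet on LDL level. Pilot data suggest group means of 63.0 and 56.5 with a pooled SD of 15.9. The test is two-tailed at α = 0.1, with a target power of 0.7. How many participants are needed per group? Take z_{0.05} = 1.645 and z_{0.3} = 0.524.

Cohen's d = |M₁ − M₂| / SD_pooled = |63.0 − 56.5| / 15.9 = 6.5 / 15.9 = 0.409.
For two independent groups with equal n: n = 2·((z_{α/2} + z_β) / d)².
z_{α/2} + z_β = 1.645 + 0.524 = 2.169.
n = 2 × (2.169 / 0.409)² = 2 × 5.303² = 2 × 28.12 = 56.2.
Round up to the next whole participant.

n = 57 per group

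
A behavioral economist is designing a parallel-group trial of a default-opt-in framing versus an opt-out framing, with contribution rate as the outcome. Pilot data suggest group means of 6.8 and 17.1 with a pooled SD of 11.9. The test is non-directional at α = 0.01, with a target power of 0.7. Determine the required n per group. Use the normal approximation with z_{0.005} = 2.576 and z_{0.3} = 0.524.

n = 26 per group

Cohen's d = |M₁ − M₂| / SD_pooled = |6.8 − 17.1| / 11.9 = 10.3 / 11.9 = 0.866.
For two independent groups with equal n: n = 2·((z_{α/2} + z_β) / d)².
z_{α/2} + z_β = 2.576 + 0.524 = 3.100.
n = 2 × (3.100 / 0.866)² = 2 × 3.580² = 2 × 12.81 = 25.6.
Round up to the next whole participant.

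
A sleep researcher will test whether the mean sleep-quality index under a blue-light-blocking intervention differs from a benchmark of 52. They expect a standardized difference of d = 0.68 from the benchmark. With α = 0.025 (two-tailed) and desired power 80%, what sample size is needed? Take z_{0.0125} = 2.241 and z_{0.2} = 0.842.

For a one-sample test: n = ((z_{α/2} + z_β) / d)².
z_{α/2} + z_β = 2.241 + 0.842 = 3.083.
n = (3.083 / 0.68)² = 4.534² = 20.56.
Round up.

n = 21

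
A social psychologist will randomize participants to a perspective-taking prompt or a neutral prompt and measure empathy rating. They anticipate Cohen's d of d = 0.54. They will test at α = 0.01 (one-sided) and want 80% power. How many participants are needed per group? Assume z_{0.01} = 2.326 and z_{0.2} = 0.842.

For two independent groups with equal n: n = 2·((z_{α} + z_β) / d)².
z_{α} + z_β = 2.326 + 0.842 = 3.168.
n = 2 × (3.168 / 0.54)² = 2 × 5.867² = 2 × 34.42 = 68.8.
Round up to the next whole participant.

n = 69 per group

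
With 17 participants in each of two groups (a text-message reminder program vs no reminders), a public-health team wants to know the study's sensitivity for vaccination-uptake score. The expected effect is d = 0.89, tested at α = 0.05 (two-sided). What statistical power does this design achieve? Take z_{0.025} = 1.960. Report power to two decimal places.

power ≈ 0.74

For two equal groups, power = Φ(d·√(n/2) − z_{α/2}).
d·√(n/2) = 0.89 × √(17/2) = 0.89 × 2.915 = 2.595.
z_β = 2.595 − 1.960 = 0.635.
Power = Φ(0.635) = 0.737.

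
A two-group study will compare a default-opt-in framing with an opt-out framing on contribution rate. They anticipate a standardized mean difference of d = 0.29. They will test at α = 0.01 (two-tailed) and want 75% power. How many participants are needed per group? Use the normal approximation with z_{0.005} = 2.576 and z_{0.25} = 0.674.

n = 252 per group

For two independent groups with equal n: n = 2·((z_{α/2} + z_β) / d)².
z_{α/2} + z_β = 2.576 + 0.674 = 3.250.
n = 2 × (3.250 / 0.29)² = 2 × 11.207² = 2 × 125.59 = 251.2.
Round up to the next whole participant.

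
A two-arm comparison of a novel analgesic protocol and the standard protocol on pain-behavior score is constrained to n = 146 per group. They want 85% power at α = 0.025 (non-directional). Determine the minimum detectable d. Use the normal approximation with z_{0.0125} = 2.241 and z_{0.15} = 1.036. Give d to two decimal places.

d_min ≈ 0.38

For two independent groups of n = 146 each: d_min = (z_{α/2} + z_β)·√(2/n).
z-sum = 2.241 + 1.036 = 3.277.
d_min = 3.277 × √(2/146) = 3.277 × 0.1170 = 0.384.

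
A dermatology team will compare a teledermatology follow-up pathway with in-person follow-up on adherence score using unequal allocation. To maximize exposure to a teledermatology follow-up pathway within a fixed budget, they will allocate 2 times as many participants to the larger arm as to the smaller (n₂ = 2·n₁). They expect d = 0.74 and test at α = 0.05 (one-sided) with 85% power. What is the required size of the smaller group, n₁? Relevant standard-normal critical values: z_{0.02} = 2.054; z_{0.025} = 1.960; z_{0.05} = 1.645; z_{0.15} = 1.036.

n₁ = 20

With allocation ratio k = n₂/n₁ = 2, Var(x̄₁−x̄₂) = σ²(1/n₁ + 1/(k·n₁)) = σ²·(k+1)/(k·n₁).
So n₁ = (1 + 1/k)·((z_{α} + z_β)/d)² = 1.500 × (2.681/0.74)².
n₁ = 1.500 × 13.13 = 19.7.
Round up: n₁ = 20, giving n₂ = 2 × 20 = 40.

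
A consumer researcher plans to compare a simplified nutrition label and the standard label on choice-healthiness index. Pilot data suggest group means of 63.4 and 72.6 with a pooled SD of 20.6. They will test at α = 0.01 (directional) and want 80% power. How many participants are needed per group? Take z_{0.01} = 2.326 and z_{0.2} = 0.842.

n = 101 per group

Cohen's d = |M₁ − M₂| / SD_pooled = |63.4 − 72.6| / 20.6 = 9.2 / 20.6 = 0.447.
For two independent groups with equal n: n = 2·((z_{α} + z_β) / d)².
z_{α} + z_β = 2.326 + 0.842 = 3.168.
n = 2 × (3.168 / 0.447)² = 2 × 7.087² = 2 × 50.23 = 100.5.
Round up to the next whole participant.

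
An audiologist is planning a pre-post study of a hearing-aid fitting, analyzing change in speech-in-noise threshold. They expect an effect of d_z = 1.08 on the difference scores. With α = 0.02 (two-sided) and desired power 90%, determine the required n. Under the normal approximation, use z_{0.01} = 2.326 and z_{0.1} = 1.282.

For a paired (one-sample on differences) test: n = ((z_{α/2} + z_β) / d)².
z_{α/2} + z_β = 2.326 + 1.282 = 3.608.
n = (3.608 / 1.08)² = 3.341² = 11.16.
Round up.

n = 12 pairs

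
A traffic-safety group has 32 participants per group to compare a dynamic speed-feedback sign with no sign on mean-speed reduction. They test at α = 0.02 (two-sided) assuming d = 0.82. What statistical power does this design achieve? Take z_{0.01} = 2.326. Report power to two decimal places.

For two equal groups, power = Φ(d·√(n/2) − z_{α/2}).
d·√(n/2) = 0.82 × √(32/2) = 0.82 × 4.000 = 3.280.
z_β = 3.280 − 2.326 = 0.954.
Power = Φ(0.954) = 0.830.

power ≈ 0.83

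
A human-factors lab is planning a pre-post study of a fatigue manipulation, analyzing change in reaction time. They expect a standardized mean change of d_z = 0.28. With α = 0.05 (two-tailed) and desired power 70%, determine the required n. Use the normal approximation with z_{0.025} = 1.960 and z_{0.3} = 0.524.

For a paired (one-sample on differences) test: n = ((z_{α/2} + z_β) / d)².
z_{α/2} + z_β = 1.960 + 0.524 = 2.484.
n = (2.484 / 0.28)² = 8.871² = 78.70.
Round up.

n = 79 pairs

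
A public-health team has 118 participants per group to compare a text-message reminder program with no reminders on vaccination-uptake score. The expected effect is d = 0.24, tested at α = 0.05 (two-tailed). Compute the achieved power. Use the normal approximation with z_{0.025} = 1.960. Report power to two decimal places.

For two equal groups, power = Φ(d·√(n/2) − z_{α/2}).
d·√(n/2) = 0.24 × √(118/2) = 0.24 × 7.681 = 1.843.
z_β = 1.843 − 1.960 = -0.117.
Power = Φ(-0.117) = 0.454.

power ≈ 0.45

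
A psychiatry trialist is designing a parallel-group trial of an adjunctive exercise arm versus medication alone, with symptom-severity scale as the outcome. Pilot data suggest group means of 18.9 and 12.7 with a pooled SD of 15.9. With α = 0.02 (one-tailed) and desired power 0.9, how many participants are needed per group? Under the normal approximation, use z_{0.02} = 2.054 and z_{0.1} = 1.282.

n = 147 per group

Cohen's d = |M₁ − M₂| / SD_pooled = |18.9 − 12.7| / 15.9 = 6.2 / 15.9 = 0.390.
For two independent groups with equal n: n = 2·((z_{α} + z_β) / d)².
z_{α} + z_β = 2.054 + 1.282 = 3.336.
n = 2 × (3.336 / 0.390)² = 2 × 8.554² = 2 × 73.17 = 146.3.
Round up to the next whole participant.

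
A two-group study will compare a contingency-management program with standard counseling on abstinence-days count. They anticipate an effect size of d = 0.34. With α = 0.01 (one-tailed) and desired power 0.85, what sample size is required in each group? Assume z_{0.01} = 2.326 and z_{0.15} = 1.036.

n = 196 per group

For two independent groups with equal n: n = 2·((z_{α} + z_β) / d)².
z_{α} + z_β = 2.326 + 1.036 = 3.362.
n = 2 × (3.362 / 0.34)² = 2 × 9.888² = 2 × 97.78 = 195.6.
Round up to the next whole participant.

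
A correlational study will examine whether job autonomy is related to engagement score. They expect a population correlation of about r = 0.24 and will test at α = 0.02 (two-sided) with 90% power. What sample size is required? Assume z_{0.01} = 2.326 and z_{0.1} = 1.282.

Fisher's z: C = ½·ln((1+r)/(1−r)) = ½·ln(1.6316) = 0.2448.
n = ((z_{α/2} + z_β)/C)² + 3.
(2.326 + 1.282) / 0.2448 = 3.608 / 0.2448 = 14.739.
n = 14.739² + 3 = 217.23 + 3 = 220.2.
Round up.

n = 221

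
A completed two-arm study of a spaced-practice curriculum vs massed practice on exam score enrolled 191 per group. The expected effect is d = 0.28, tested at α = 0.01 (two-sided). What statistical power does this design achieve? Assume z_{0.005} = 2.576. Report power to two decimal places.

For two equal groups, power = Φ(d·√(n/2) − z_{α/2}).
d·√(n/2) = 0.28 × √(191/2) = 0.28 × 9.772 = 2.736.
z_β = 2.736 − 2.576 = 0.160.
Power = Φ(0.160) = 0.564.

power ≈ 0.56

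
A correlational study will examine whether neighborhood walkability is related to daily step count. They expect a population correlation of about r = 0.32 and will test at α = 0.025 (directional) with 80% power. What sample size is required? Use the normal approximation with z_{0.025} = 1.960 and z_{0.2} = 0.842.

n = 75

Fisher's z: C = ½·ln((1+r)/(1−r)) = ½·ln(1.9412) = 0.3316.
n = ((z_{α} + z_β)/C)² + 3.
(1.960 + 0.842) / 0.3316 = 2.802 / 0.3316 = 8.450.
n = 8.450² + 3 = 71.40 + 3 = 74.4.
Round up.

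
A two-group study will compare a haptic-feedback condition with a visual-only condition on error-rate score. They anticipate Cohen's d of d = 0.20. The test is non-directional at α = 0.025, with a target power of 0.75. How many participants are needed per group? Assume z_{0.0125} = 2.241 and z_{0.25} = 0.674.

n = 425 per group

For two independent groups with equal n: n = 2·((z_{α/2} + z_β) / d)².
z_{α/2} + z_β = 2.241 + 0.674 = 2.915.
n = 2 × (2.915 / 0.20)² = 2 × 14.575² = 2 × 212.43 = 424.9.
Round up to the next whole participant.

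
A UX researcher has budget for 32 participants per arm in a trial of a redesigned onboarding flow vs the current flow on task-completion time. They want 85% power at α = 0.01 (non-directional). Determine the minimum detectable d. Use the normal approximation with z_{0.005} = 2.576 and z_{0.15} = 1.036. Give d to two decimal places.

d_min ≈ 0.90

For two independent groups of n = 32 each: d_min = (z_{α/2} + z_β)·√(2/n).
z-sum = 2.576 + 1.036 = 3.612.
d_min = 3.612 × √(2/32) = 3.612 × 0.2500 = 0.903.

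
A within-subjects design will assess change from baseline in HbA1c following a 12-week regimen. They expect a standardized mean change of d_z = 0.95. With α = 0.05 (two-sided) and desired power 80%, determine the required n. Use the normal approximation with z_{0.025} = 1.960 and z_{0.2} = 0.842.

For a paired (one-sample on differences) test: n = ((z_{α/2} + z_β) / d)².
z_{α/2} + z_β = 1.960 + 0.842 = 2.802.
n = (2.802 / 0.95)² = 2.949² = 8.70.
Round up.

n = 9 pairs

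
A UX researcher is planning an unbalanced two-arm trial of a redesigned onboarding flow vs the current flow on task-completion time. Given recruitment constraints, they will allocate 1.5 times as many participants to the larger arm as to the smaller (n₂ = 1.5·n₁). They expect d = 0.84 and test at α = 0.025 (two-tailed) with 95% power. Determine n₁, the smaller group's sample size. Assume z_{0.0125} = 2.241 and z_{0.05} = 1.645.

n₁ = 36

With allocation ratio k = n₂/n₁ = 1.5, Var(x̄₁−x̄₂) = σ²(1/n₁ + 1/(k·n₁)) = σ²·(k+1)/(k·n₁).
So n₁ = (1 + 1/k)·((z_{α/2} + z_β)/d)² = 1.667 × (3.886/0.84)².
n₁ = 1.667 × 21.40 = 35.7.
Round up: n₁ = 36, giving n₂ = 1.5 × 36 = 54.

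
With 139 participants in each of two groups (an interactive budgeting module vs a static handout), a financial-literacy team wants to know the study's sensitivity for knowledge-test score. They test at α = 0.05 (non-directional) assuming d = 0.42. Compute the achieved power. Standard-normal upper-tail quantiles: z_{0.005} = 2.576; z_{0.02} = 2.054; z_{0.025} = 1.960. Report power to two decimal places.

power ≈ 0.94

For two equal groups, power = Φ(d·√(n/2) − z_{α/2}).
d·√(n/2) = 0.42 × √(139/2) = 0.42 × 8.337 = 3.501.
z_β = 3.501 − 1.960 = 1.541.
Power = Φ(1.541) = 0.938.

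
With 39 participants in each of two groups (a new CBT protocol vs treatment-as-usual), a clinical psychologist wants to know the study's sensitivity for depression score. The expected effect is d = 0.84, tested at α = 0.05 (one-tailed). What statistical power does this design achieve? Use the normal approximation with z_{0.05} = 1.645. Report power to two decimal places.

power ≈ 0.98

For two equal groups, power = Φ(d·√(n/2) − z_{α}).
d·√(n/2) = 0.84 × √(39/2) = 0.84 × 4.416 = 3.709.
z_β = 3.709 − 1.645 = 2.064.
Power = Φ(2.064) = 0.981.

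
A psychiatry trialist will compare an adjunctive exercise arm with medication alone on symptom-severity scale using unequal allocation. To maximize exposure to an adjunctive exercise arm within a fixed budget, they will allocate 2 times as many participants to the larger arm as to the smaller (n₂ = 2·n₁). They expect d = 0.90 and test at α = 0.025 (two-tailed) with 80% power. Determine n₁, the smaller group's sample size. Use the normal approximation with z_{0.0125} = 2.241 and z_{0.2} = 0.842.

n₁ = 18

With allocation ratio k = n₂/n₁ = 2, Var(x̄₁−x̄₂) = σ²(1/n₁ + 1/(k·n₁)) = σ²·(k+1)/(k·n₁).
So n₁ = (1 + 1/k)·((z_{α/2} + z_β)/d)² = 1.500 × (3.083/0.90)².
n₁ = 1.500 × 11.73 = 17.6.
Round up: n₁ = 18, giving n₂ = 2 × 18 = 36.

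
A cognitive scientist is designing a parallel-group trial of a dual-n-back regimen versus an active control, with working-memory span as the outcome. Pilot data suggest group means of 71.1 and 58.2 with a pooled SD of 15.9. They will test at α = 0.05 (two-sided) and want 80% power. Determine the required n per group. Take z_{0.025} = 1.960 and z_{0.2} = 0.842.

n = 24 per group

Cohen's d = |M₁ − M₂| / SD_pooled = |71.1 − 58.2| / 15.9 = 12.9 / 15.9 = 0.811.
For two independent groups with equal n: n = 2·((z_{α/2} + z_β) / d)².
z_{α/2} + z_β = 1.960 + 0.842 = 2.802.
n = 2 × (2.802 / 0.811)² = 2 × 3.455² = 2 × 11.94 = 23.9.
Round up to the next whole participant.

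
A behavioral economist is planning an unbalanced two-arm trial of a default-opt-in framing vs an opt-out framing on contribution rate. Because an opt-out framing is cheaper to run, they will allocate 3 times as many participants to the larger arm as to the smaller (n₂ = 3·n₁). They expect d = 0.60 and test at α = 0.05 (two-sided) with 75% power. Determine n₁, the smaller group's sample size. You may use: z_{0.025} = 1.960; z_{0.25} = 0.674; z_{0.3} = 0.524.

n₁ = 26

With allocation ratio k = n₂/n₁ = 3, Var(x̄₁−x̄₂) = σ²(1/n₁ + 1/(k·n₁)) = σ²·(k+1)/(k·n₁).
So n₁ = (1 + 1/k)·((z_{α/2} + z_β)/d)² = 1.333 × (2.634/0.60)².
n₁ = 1.333 × 19.27 = 25.7.
Round up: n₁ = 26, giving n₂ = 3 × 26 = 78.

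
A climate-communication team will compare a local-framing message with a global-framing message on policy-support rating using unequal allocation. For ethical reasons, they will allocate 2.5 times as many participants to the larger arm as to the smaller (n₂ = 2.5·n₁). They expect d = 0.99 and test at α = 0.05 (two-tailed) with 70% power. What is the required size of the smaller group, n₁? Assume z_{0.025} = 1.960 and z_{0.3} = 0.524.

n₁ = 9

With allocation ratio k = n₂/n₁ = 2.5, Var(x̄₁−x̄₂) = σ²(1/n₁ + 1/(k·n₁)) = σ²·(k+1)/(k·n₁).
So n₁ = (1 + 1/k)·((z_{α/2} + z_β)/d)² = 1.400 × (2.484/0.99)².
n₁ = 1.400 × 6.30 = 8.8.
Round up: n₁ = 9, giving n₂ = ⌈2.5 × 9⌉ = ⌈22.5⌉ = 23.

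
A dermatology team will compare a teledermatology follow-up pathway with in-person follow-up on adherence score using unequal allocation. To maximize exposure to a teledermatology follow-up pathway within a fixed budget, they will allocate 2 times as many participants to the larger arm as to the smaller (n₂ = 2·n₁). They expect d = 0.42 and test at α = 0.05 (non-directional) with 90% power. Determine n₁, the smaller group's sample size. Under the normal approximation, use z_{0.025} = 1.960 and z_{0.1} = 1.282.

With allocation ratio k = n₂/n₁ = 2, Var(x̄₁−x̄₂) = σ²(1/n₁ + 1/(k·n₁)) = σ²·(k+1)/(k·n₁).
So n₁ = (1 + 1/k)·((z_{α/2} + z_β)/d)² = 1.500 × (3.242/0.42)².
n₁ = 1.500 × 59.58 = 89.4.
Round up: n₁ = 90, giving n₂ = 2 × 90 = 180.

n₁ = 90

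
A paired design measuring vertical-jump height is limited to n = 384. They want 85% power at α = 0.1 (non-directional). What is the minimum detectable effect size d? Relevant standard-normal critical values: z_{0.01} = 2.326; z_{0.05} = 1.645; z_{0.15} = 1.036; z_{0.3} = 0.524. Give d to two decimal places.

d_min ≈ 0.14

For a single sample (or paired design) of n = 384: d_min = (z_{α/2} + z_β)/√n.
z-sum = 1.645 + 1.036 = 2.681.
d_min = 2.681 / √384 = 2.681 / 19.596 = 0.137.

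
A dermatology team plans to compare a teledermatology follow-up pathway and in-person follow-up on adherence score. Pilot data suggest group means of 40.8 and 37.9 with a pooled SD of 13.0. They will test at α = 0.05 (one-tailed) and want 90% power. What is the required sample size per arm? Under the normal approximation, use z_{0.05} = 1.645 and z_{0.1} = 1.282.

Cohen's d = |M₁ − M₂| / SD_pooled = |40.8 − 37.9| / 13.0 = 2.9 / 13.0 = 0.223.
For two independent groups with equal n: n = 2·((z_{α} + z_β) / d)².
z_{α} + z_β = 1.645 + 1.282 = 2.927.
n = 2 × (2.927 / 0.223)² = 2 × 13.126² = 2 × 172.28 = 344.6.
Round up to the next whole participant.

n = 345 per group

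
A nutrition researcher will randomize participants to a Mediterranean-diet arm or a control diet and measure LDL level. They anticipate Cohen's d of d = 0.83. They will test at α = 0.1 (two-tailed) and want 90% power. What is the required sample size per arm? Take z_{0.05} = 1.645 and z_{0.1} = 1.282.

n = 25 per group

For two independent groups with equal n: n = 2·((z_{α/2} + z_β) / d)².
z_{α/2} + z_β = 1.645 + 1.282 = 2.927.
n = 2 × (2.927 / 0.83)² = 2 × 3.527² = 2 × 12.44 = 24.9.
Round up to the next whole participant.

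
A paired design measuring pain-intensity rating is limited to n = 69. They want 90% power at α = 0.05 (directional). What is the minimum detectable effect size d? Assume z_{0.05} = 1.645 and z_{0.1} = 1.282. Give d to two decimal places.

d_min ≈ 0.35

For a single sample (or paired design) of n = 69: d_min = (z_{α} + z_β)/√n.
z-sum = 1.645 + 1.282 = 2.927.
d_min = 2.927 / √69 = 2.927 / 8.307 = 0.352.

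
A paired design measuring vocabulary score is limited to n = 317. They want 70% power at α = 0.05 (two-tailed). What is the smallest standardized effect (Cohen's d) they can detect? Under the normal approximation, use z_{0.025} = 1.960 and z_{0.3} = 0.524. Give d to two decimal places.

d_min ≈ 0.14

For a single sample (or paired design) of n = 317: d_min = (z_{α/2} + z_β)/√n.
z-sum = 1.960 + 0.524 = 2.484.
d_min = 2.484 / √317 = 2.484 / 17.804 = 0.140.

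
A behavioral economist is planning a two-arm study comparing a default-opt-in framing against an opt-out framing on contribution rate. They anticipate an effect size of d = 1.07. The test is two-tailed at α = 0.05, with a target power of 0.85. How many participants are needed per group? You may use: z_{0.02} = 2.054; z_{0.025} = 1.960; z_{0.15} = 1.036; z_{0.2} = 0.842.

n = 16 per group

For two independent groups with equal n: n = 2·((z_{α/2} + z_β) / d)².
z_{α/2} + z_β = 1.960 + 1.036 = 2.996.
n = 2 × (2.996 / 1.07)² = 2 × 2.800² = 2 × 7.84 = 15.7.
Round up to the next whole participant.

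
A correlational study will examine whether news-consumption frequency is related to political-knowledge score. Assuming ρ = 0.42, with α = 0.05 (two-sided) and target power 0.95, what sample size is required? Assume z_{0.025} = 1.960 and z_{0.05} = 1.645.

Fisher's z: C = ½·ln((1+r)/(1−r)) = ½·ln(2.4483) = 0.4477.
n = ((z_{α/2} + z_β)/C)² + 3.
(1.960 + 1.645) / 0.4477 = 3.605 / 0.4477 = 8.052.
n = 8.052² + 3 = 64.84 + 3 = 67.8.
Round up.

n = 68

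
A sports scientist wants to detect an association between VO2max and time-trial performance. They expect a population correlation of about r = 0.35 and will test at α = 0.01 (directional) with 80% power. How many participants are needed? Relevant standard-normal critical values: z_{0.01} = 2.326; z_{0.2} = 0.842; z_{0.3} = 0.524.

n = 79

Fisher's z: C = ½·ln((1+r)/(1−r)) = ½·ln(2.0769) = 0.3654.
n = ((z_{α} + z_β)/C)² + 3.
(2.326 + 0.842) / 0.3654 = 3.168 / 0.3654 = 8.670.
n = 8.670² + 3 = 75.17 + 3 = 78.2.
Round up.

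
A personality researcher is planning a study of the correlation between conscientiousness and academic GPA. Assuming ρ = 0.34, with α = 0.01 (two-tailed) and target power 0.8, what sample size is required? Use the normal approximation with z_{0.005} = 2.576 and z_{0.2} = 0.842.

Fisher's z: C = ½·ln((1+r)/(1−r)) = ½·ln(2.0303) = 0.3541.
n = ((z_{α/2} + z_β)/C)² + 3.
(2.576 + 0.842) / 0.3541 = 3.418 / 0.3541 = 9.653.
n = 9.653² + 3 = 93.17 + 3 = 96.2.
Round up.

n = 97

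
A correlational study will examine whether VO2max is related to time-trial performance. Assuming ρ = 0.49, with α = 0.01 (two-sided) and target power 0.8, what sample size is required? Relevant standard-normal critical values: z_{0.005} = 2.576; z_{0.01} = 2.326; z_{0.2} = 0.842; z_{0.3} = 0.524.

Fisher's z: C = ½·ln((1+r)/(1−r)) = ½·ln(2.9216) = 0.5361.
n = ((z_{α/2} + z_β)/C)² + 3.
(2.576 + 0.842) / 0.5361 = 3.418 / 0.5361 = 6.376.
n = 6.376² + 3 = 40.65 + 3 = 43.6.
Round up.

n = 44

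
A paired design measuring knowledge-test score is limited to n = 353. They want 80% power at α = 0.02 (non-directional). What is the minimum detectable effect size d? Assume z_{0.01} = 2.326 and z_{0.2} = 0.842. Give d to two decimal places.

For a single sample (or paired design) of n = 353: d_min = (z_{α/2} + z_β)/√n.
z-sum = 2.326 + 0.842 = 3.168.
d_min = 3.168 / √353 = 3.168 / 18.788 = 0.169.

d_min ≈ 0.17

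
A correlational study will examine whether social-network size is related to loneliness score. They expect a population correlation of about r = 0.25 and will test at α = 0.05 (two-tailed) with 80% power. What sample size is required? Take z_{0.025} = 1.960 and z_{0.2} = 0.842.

n = 124

Fisher's z: C = ½·ln((1+r)/(1−r)) = ½·ln(1.6667) = 0.2554.
n = ((z_{α/2} + z_β)/C)² + 3.
(1.960 + 0.842) / 0.2554 = 2.802 / 0.2554 = 10.971.
n = 10.971² + 3 = 120.36 + 3 = 123.4.
Round up.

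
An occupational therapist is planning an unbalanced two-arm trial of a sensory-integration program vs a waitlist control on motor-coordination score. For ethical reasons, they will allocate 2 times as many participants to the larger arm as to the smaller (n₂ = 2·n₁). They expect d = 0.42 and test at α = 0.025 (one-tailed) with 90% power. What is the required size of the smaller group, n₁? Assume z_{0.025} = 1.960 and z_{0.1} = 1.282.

With allocation ratio k = n₂/n₁ = 2, Var(x̄₁−x̄₂) = σ²(1/n₁ + 1/(k·n₁)) = σ²·(k+1)/(k·n₁).
So n₁ = (1 + 1/k)·((z_{α} + z_β)/d)² = 1.500 × (3.242/0.42)².
n₁ = 1.500 × 59.58 = 89.4.
Round up: n₁ = 90, giving n₂ = 2 × 90 = 180.

n₁ = 90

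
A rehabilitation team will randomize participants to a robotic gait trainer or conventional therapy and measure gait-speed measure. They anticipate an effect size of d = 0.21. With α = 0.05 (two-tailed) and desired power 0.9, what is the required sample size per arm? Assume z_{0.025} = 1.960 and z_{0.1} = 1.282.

n = 477 per group

For two independent groups with equal n: n = 2·((z_{α/2} + z_β) / d)².
z_{α/2} + z_β = 1.960 + 1.282 = 3.242.
n = 2 × (3.242 / 0.21)² = 2 × 15.438² = 2 × 238.33 = 476.7.
Round up to the next whole participant.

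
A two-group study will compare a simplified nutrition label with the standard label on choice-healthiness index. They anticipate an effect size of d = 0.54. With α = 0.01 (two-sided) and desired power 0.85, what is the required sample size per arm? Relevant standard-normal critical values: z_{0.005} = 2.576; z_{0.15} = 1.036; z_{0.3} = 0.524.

n = 90 per group

For two independent groups with equal n: n = 2·((z_{α/2} + z_β) / d)².
z_{α/2} + z_β = 2.576 + 1.036 = 3.612.
n = 2 × (3.612 / 0.54)² = 2 × 6.689² = 2 × 44.74 = 89.5.
Round up to the next whole participant.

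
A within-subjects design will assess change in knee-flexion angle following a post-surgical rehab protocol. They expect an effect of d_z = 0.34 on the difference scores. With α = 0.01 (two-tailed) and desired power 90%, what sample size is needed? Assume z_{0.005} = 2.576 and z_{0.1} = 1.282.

n = 129 pairs

For a paired (one-sample on differences) test: n = ((z_{α/2} + z_β) / d)².
z_{α/2} + z_β = 2.576 + 1.282 = 3.858.
n = (3.858 / 0.34)² = 11.347² = 128.76.
Round up.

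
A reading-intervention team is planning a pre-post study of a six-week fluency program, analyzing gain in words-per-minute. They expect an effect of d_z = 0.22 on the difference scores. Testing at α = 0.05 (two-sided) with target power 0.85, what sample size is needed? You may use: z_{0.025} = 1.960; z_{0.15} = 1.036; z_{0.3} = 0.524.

For a paired (one-sample on differences) test: n = ((z_{α/2} + z_β) / d)².
z_{α/2} + z_β = 1.960 + 1.036 = 2.996.
n = (2.996 / 0.22)² = 13.618² = 185.45.
Round up.

n = 186 pairs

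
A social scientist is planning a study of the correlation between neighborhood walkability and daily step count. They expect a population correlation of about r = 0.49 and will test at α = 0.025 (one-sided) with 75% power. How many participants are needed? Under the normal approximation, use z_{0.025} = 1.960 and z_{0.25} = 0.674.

Fisher's z: C = ½·ln((1+r)/(1−r)) = ½·ln(2.9216) = 0.5361.
n = ((z_{α} + z_β)/C)² + 3.
(1.960 + 0.674) / 0.5361 = 2.634 / 0.5361 = 4.913.
n = 4.913² + 3 = 24.14 + 3 = 27.1.
Round up.

n = 28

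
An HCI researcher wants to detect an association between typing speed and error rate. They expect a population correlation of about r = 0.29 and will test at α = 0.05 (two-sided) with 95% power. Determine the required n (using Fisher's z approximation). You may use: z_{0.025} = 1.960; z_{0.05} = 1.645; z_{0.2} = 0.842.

Fisher's z: C = ½·ln((1+r)/(1−r)) = ½·ln(1.8169) = 0.2986.
n = ((z_{α/2} + z_β)/C)² + 3.
(1.960 + 1.645) / 0.2986 = 3.605 / 0.2986 = 12.073.
n = 12.073² + 3 = 145.76 + 3 = 148.8.
Round up.

n = 149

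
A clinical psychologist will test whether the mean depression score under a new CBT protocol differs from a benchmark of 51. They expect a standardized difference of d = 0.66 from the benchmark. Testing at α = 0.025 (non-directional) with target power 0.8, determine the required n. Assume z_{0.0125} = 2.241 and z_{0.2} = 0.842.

For a one-sample test: n = ((z_{α/2} + z_β) / d)².
z_{α/2} + z_β = 2.241 + 0.842 = 3.083.
n = (3.083 / 0.66)² = 4.671² = 21.82.
Round up.

n = 22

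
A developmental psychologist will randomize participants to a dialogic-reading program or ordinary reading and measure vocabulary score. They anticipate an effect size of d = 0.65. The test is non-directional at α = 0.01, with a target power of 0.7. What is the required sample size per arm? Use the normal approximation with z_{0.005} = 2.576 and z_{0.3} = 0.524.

For two independent groups with equal n: n = 2·((z_{α/2} + z_β) / d)².
z_{α/2} + z_β = 2.576 + 0.524 = 3.100.
n = 2 × (3.100 / 0.65)² = 2 × 4.769² = 2 × 22.75 = 45.5.
Round up to the next whole participant.

n = 46 per group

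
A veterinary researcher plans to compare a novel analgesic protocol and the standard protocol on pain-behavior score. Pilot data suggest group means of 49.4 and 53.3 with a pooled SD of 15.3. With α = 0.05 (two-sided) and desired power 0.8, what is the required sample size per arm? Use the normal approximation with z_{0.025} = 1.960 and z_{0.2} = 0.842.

Cohen's d = |M₁ − M₂| / SD_pooled = |49.4 − 53.3| / 15.3 = 3.9 / 15.3 = 0.255.
For two independent groups with equal n: n = 2·((z_{α/2} + z_β) / d)².
z_{α/2} + z_β = 1.960 + 0.842 = 2.802.
n = 2 × (2.802 / 0.255)² = 2 × 10.988² = 2 × 120.74 = 241.5.
Round up to the next whole participant.

n = 242 per group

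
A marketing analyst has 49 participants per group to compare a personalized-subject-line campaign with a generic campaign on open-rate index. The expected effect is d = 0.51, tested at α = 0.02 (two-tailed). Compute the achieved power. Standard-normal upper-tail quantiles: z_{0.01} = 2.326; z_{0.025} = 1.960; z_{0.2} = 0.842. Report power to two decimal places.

For two equal groups, power = Φ(d·√(n/2) − z_{α/2}).
d·√(n/2) = 0.51 × √(49/2) = 0.51 × 4.950 = 2.524.
z_β = 2.524 − 2.326 = 0.198.
Power = Φ(0.198) = 0.579.

power ≈ 0.58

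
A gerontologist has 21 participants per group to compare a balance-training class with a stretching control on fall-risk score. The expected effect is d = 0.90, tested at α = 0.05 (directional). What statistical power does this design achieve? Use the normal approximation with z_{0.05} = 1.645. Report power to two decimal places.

power ≈ 0.90

For two equal groups, power = Φ(d·√(n/2) − z_{α}).
d·√(n/2) = 0.90 × √(21/2) = 0.90 × 3.240 = 2.916.
z_β = 2.916 − 1.645 = 1.271.
Power = Φ(1.271) = 0.898.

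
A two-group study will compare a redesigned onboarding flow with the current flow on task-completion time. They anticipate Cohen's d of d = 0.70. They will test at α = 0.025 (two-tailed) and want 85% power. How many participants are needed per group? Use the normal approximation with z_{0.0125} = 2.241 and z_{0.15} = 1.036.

n = 44 per group

For two independent groups with equal n: n = 2·((z_{α/2} + z_β) / d)².
z_{α/2} + z_β = 2.241 + 1.036 = 3.277.
n = 2 × (3.277 / 0.70)² = 2 × 4.681² = 2 × 21.92 = 43.8.
Round up to the next whole participant.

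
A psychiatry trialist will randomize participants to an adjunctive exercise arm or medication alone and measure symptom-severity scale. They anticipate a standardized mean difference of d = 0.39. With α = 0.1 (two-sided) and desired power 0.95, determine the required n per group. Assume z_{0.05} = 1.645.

n = 143 per group

For two independent groups with equal n: n = 2·((z_{α/2} + z_β) / d)².
z_{α/2} + z_β = 1.645 + 1.645 = 3.290.
n = 2 × (3.290 / 0.39)² = 2 × 8.436² = 2 × 71.16 = 142.3.
Round up to the next whole participant.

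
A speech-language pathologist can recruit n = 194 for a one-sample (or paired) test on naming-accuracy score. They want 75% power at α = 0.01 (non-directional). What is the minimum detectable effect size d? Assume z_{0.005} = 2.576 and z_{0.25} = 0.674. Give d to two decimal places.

For a single sample (or paired design) of n = 194: d_min = (z_{α/2} + z_β)/√n.
z-sum = 2.576 + 0.674 = 3.250.
d_min = 3.250 / √194 = 3.250 / 13.928 = 0.233.

d_min ≈ 0.23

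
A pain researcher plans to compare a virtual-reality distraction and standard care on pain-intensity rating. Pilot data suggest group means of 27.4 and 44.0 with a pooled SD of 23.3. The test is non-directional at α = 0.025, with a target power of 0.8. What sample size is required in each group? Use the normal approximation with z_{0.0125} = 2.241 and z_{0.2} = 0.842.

Cohen's d = |M₁ − M₂| / SD_pooled = |27.4 − 44.0| / 23.3 = 16.6 / 23.3 = 0.712.
For two independent groups with equal n: n = 2·((z_{α/2} + z_β) / d)².
z_{α/2} + z_β = 2.241 + 0.842 = 3.083.
n = 2 × (3.083 / 0.712)² = 2 × 4.330² = 2 × 18.75 = 37.5.
Round up to the next whole participant.

n = 38 per group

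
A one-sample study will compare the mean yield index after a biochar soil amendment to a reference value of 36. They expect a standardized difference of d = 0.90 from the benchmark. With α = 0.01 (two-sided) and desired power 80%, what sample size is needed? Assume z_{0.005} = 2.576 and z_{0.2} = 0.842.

For a one-sample test: n = ((z_{α/2} + z_β) / d)².
z_{α/2} + z_β = 2.576 + 0.842 = 3.418.
n = (3.418 / 0.90)² = 3.798² = 14.42.
Round up.

n = 15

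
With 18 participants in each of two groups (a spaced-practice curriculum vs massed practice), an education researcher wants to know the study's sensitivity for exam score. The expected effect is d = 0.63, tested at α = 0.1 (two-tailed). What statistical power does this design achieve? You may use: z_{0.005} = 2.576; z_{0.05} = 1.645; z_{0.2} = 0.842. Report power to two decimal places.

power ≈ 0.60

For two equal groups, power = Φ(d·√(n/2) − z_{α/2}).
d·√(n/2) = 0.63 × √(18/2) = 0.63 × 3.000 = 1.890.
z_β = 1.890 − 1.645 = 0.245.
Power = Φ(0.245) = 0.597.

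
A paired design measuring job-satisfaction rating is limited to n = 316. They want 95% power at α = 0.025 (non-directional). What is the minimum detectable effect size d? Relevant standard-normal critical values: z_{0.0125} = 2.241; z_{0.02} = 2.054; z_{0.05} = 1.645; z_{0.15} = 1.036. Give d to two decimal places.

d_min ≈ 0.22

For a single sample (or paired design) of n = 316: d_min = (z_{α/2} + z_β)/√n.
z-sum = 2.241 + 1.645 = 3.886.
d_min = 3.886 / √316 = 3.886 / 17.776 = 0.219.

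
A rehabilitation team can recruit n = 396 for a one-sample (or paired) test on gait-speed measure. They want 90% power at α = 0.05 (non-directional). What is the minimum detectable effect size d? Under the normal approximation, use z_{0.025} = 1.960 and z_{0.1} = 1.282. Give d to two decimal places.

For a single sample (or paired design) of n = 396: d_min = (z_{α/2} + z_β)/√n.
z-sum = 1.960 + 1.282 = 3.242.
d_min = 3.242 / √396 = 3.242 / 19.900 = 0.163.

d_min ≈ 0.16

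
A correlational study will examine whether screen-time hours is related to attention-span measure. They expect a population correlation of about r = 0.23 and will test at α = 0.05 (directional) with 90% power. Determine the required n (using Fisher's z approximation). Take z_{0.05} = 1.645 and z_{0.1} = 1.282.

Fisher's z: C = ½·ln((1+r)/(1−r)) = ½·ln(1.5974) = 0.2342.
n = ((z_{α} + z_β)/C)² + 3.
(1.645 + 1.282) / 0.2342 = 2.927 / 0.2342 = 12.498.
n = 12.498² + 3 = 156.20 + 3 = 159.2.
Round up.

n = 160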